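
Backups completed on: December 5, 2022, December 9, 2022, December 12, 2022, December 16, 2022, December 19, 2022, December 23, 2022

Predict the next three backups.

Gaps: 4, 3, 4, 3, 4 days — not constant, but cyclic with period 2.
The events fall on every Monday and Friday.
The following Monday is December 26, 2022.
Next Friday: December 30, 2022.
The following Monday is January 2, 2023.

December 26, 2022; December 30, 2022; January 2, 2023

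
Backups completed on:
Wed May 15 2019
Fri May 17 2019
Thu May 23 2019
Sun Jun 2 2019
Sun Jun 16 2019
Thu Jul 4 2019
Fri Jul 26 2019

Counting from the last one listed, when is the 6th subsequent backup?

Intervals are 2, 6, 10, 14, 18, 22 days — an arithmetic progression with common difference 4.
Next gap: 26 days. Fri Jul 26 2019 + 26 days = Wed Aug 21 2019.
Next gap: 30 days. Wed Aug 21 2019 + 30 days = Fri Sep 20 2019.
Next gap: 34 days. Fri Sep 20 2019 + 34 days = Thu Oct 24 2019.
Next gap: 38 days. Thu Oct 24 2019 + 38 days = Sun Dec 1 2019.
Next gap: 42 days. Sun Dec 1 2019 + 42 days = Sun Jan 12 2020.
Next gap: 46 days. Sun Jan 12 2020 + 46 days = Thu Feb 27 2020.

Thu Feb 27 2020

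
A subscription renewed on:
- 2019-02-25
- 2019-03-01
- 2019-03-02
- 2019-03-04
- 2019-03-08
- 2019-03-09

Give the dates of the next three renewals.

2019-03-11, 2019-03-15, 2019-03-16

Gaps: 4, 1, 2, 4, 1 days — not constant, but cyclic with period 3.
The events fall on every Monday, Friday and Saturday.
The following Monday is 2019-03-11.
Next Friday: 2019-03-15.
The following Saturday is 2019-03-16.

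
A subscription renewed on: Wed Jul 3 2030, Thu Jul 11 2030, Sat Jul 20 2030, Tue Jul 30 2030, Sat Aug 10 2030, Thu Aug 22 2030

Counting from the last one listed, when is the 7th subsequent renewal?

Intervals are 8, 9, 10, 11, 12 days — an arithmetic progression with common difference 1.
Next gap: 13 days. Thu Aug 22 2030 + 13 days = Wed Sep 4 2030.
Next gap: 14 days. Wed Sep 4 2030 + 14 days = Wed Sep 18 2030.
Next gap: 15 days. Wed Sep 18 2030 + 15 days = Thu Oct 3 2030.
Next gap: 16 days. Thu Oct 3 2030 + 16 days = Sat Oct 19 2030.
Next gap: 17 days. Sat Oct 19 2030 + 17 days = Tue Nov 5 2030.
Next gap: 18 days. Tue Nov 5 2030 + 18 days = Sat Nov 23 2030.
Next gap: 19 days. Sat Nov 23 2030 + 19 days = Thu Dec 12 2030.

Thu Dec 12 2030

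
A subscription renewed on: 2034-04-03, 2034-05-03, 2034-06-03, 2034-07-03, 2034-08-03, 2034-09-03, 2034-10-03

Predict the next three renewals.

2034-11-03, 2034-12-03, 2035-01-03

Each date is the 3rd; the gaps (30, 31, 30, 31, 31, 30) track the month lengths.
The rule is the 3rd of each month.
November 2034: 2034-11-03.
Next: December 2034 → 2034-12-03.
Next: January 2035 → 2035-01-03.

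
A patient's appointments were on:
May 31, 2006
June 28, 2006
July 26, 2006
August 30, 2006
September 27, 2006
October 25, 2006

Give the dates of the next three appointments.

November 29, 2006; December 27, 2006; January 31, 2007

These are Wednesdays with 28, 28, 35, 28, 28-day gaps.
Each is the final Wednesday of its month — May 31, 2006 is past the 28th, so '4th Wednesday' doesn't fit.
November 2006 ends with Wednesday November 29, 2006.
December 2006 ends with Wednesday December 27, 2006.
Last Wednesday of January 2007: January 31, 2007.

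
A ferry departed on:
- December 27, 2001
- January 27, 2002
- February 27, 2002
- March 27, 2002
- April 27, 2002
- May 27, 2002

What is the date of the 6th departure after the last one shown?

November 27, 2002

Each date is the 27th; the gaps (31, 31, 28, 31, 30) track the month lengths.
The rule is the 27th of each month.
Next: June 2002 → June 27, 2002.
Next: July 2002 → July 27, 2002.
August 2002: August 27, 2002.
Next: September 2002 → September 27, 2002.
October 2002: October 27, 2002.
November 2002: November 27, 2002.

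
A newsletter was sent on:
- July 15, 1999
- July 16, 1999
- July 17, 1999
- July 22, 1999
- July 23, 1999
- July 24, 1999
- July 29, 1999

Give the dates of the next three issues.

Gaps: 1, 1, 5, 1, 1, 5 days — not constant, but cyclic with period 3.
The events fall on every Thursday, Friday and Saturday.
Next Friday: July 30, 1999.
The following Saturday is July 31, 1999.
The following Thursday is August 5, 1999.

July 30, 1999; July 31, 1999; August 5, 1999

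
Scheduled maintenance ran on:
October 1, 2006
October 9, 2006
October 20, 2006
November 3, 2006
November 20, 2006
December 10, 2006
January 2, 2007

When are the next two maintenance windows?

January 28, 2007; February 26, 2007

Gaps: 8, 11, 14, 17, 20, 23 days — each gap is 3 larger than the previous one.
Next gap: 26 days. January 2, 2007 + 26 days = January 28, 2007.
Next gap: 29 days. January 28, 2007 + 29 days = February 26, 2007.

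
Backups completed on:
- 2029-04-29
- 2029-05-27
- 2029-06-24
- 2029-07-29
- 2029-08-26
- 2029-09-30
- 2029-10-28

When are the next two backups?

Every date is a Sunday; gaps 28, 28, 35, 28, 35, 28 days.
Each is the last Sunday of its month (at least one falls on the 29th or later, ruling out '4th Sunday').
November 2029 ends with Sunday 2029-11-25.
December 2029 ends with Sunday 2029-12-30.

2029-11-25, 2029-12-30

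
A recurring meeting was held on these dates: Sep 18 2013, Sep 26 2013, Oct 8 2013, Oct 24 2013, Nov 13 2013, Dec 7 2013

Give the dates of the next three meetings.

The spacing grows by 4 each time: 8, 12, 16, 20, 24 days.
Next gap: 28 days. Dec 7 2013 + 28 days = Jan 4 2014.
Next gap: 32 days. Jan 4 2014 + 32 days = Feb 5 2014.
Next gap: 36 days. Feb 5 2014 + 36 days = Mar 13 2014.

Jan 4 2014, Feb 5 2014, Mar 13 2014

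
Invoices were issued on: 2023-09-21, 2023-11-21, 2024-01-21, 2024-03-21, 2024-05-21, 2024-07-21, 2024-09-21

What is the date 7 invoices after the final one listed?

The day-of-month is always 21 (61, 61, 60, 61, 61, 62 days between events).
So this recurs on the 21st of every 2 months.
November 2024: 2024-11-21.
January 2025: 2025-01-21.
March 2025: 2025-03-21.
May 2025: 2025-05-21.
July 2025: 2025-07-21.
Next: September 2025 → 2025-09-21.
Next: November 2025 → 2025-11-21.

2025-11-21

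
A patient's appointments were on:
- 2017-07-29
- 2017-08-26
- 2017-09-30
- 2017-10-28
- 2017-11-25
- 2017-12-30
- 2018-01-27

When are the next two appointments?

2018-02-24, 2018-03-31

All Saturdays; the gaps (28, 35, 28, 28, 35, 28) vary with month length.
This is the last Saturday of each month.
Last Saturday of February 2018: 2018-02-24.
March 2018 ends with Saturday 2018-03-31.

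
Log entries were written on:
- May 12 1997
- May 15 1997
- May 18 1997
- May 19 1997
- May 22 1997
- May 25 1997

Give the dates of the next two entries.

Every event lands on a Monday or Thursday or Sunday (gaps cycle 3, 3, 1, 3, 3).
So the schedule is: every Monday, Thursday and Sunday.
Next Monday: May 26 1997.
The following Thursday is May 29 1997.

May 26 1997, May 29 1997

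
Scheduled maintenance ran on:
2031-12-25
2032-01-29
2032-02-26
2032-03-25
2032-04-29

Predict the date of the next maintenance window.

2032-05-27

Every date is a Thursday; gaps 35, 28, 28, 35 days.
Each is the last Thursday of its month (at least one falls on the 29th or later, ruling out '4th Thursday').
May 2032 ends with Thursday 2032-05-27.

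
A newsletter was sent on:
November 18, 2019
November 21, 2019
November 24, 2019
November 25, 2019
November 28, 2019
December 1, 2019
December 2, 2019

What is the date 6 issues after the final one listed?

December 16, 2019

Every event lands on a Monday or Thursday or Sunday (gaps cycle 3, 3, 1, 3, 3, 1).
So the schedule is: every Monday, Thursday and Sunday.
The following Thursday is December 5, 2019.
The following Sunday is December 8, 2019.
The following Monday is December 9, 2019.
Next Thursday: December 12, 2019.
The following Sunday is December 15, 2019.
Next Monday: December 16, 2019.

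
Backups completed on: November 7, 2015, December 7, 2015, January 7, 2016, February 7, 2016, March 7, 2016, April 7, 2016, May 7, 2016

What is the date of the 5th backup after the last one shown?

Gaps: 30, 31, 31, 29, 31, 30 days — not constant. Every event is on the 7th of the month.
Pattern: the 7th of each month.
June 2016: June 7, 2016.
July 2016: July 7, 2016.
August 2016: August 7, 2016.
September 2016: September 7, 2016.
Next: October 2016 → October 7, 2016.

October 7, 2016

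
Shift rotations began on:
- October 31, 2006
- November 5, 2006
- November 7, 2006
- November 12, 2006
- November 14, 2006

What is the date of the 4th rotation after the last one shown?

November 28, 2006

Gaps: 5, 2, 5, 2 days — not constant, but cyclic with period 2.
The events fall on every Tuesday and Sunday.
Next Sunday: November 19, 2006.
The following Tuesday is November 21, 2006.
Next Sunday: November 26, 2006.
Next Tuesday: November 28, 2006.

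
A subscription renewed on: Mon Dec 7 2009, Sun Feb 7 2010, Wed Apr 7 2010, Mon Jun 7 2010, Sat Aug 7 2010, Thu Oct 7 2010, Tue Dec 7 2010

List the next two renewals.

The day-of-month is always 7 (62, 59, 61, 61, 61, 61 days between events).
So this recurs on the 7th of every 2 months.
Next: February 2011 → Mon Feb 7 2011.
April 2011: Thu Apr 7 2011.

Mon Feb 7 2011, Thu Apr 7 2011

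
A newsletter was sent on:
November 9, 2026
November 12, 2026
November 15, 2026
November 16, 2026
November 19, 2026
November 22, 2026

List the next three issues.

November 23, 2026; November 26, 2026; November 29, 2026

Gaps: 3, 3, 1, 3, 3 days — not constant, but cyclic with period 3.
The events fall on every Monday, Thursday and Sunday.
Next Monday: November 23, 2026.
Next Thursday: November 26, 2026.
The following Sunday is November 29, 2026.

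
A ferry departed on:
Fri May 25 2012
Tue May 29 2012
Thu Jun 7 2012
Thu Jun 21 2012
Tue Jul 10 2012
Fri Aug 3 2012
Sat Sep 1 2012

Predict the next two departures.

Intervals are 4, 9, 14, 19, 24, 29 days — an arithmetic progression with common difference 5.
Next gap: 34 days. Sat Sep 1 2012 + 34 days = Fri Oct 5 2012.
Next gap: 39 days. Fri Oct 5 2012 + 39 days = Tue Nov 13 2012.

Fri Oct 5 2012, Tue Nov 13 2012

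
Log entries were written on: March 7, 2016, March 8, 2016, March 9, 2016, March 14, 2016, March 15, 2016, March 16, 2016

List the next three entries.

March 21, 2016; March 22, 2016; March 23, 2016

Gaps: 1, 1, 5, 1, 1 days — not constant, but cyclic with period 3.
The events fall on every Monday, Tuesday and Wednesday.
Next Monday: March 21, 2016.
The following Tuesday is March 22, 2016.
Next Wednesday: March 23, 2016.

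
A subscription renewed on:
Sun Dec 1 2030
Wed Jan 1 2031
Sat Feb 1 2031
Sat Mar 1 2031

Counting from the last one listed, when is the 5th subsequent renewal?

Fri Aug 1 2031

Gaps: 31, 31, 28 days — not constant. Every event is on the 1st of the month.
Pattern: the 1st of each month.
April 2031: Tue Apr 1 2031.
May 2031: Thu May 1 2031.
Next: June 2031 → Sun Jun 1 2031.
Next: July 2031 → Tue Jul 1 2031.
Next: August 2031 → Fri Aug 1 2031.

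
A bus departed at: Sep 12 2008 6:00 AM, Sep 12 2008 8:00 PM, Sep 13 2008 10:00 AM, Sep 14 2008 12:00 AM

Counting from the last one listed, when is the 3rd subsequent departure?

Sep 15 2008 6:00 PM

Spacing: 14, 14, 14 h — constant 14 h.
Sep 14 2008 12:00 AM + 14 h = Sep 14 2008 2:00 PM.
Sep 14 2008 2:00 PM + 14 h = Sep 15 2008 4:00 AM.
Sep 15 2008 4:00 AM + 14 h = Sep 15 2008 6:00 PM.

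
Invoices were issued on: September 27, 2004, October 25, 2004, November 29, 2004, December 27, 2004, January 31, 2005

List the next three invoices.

These are Mondays with 28, 35, 28, 35-day gaps.
Each is the final Monday of its month — November 29, 2004 is past the 28th, so '4th Monday' doesn't fit.
Last Monday of February 2005: February 28, 2005.
Last Monday of March 2005: March 28, 2005.
April 2005 ends with Monday April 25, 2005.

February 28, 2005; March 28, 2005; April 25, 2005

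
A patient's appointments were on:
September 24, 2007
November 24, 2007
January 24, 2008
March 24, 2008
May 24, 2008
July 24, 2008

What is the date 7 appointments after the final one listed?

Gaps: 61, 61, 60, 61, 61 days — not constant. Every event is on the 24th of the month.
Pattern: the 24th of every 2 months.
September 2008: September 24, 2008.
November 2008: November 24, 2008.
January 2009: January 24, 2009.
March 2009: March 24, 2009.
May 2009: May 24, 2009.
Next: July 2009 → July 24, 2009.
September 2009: September 24, 2009.

September 24, 2009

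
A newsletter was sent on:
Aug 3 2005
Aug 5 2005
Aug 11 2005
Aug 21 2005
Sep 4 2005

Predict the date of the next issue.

Sep 22 2005

The spacing grows by 4 each time: 2, 6, 10, 14 days.
Next gap: 18 days. Sep 4 2005 + 18 days = Sep 22 2005.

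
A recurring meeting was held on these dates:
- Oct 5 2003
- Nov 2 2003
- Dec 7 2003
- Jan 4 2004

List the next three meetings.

Feb 1 2004, Mar 7 2004, Apr 4 2004

These are Sundays at 28- or 35-day spacing (28, 35, 28).
The pattern: 1st Sunday of the month.
February 2004 — 1st Sunday is Feb 1 2004.
March 2004 — 1st Sunday is Mar 7 2004.
April 2004 — 1st Sunday is Apr 4 2004.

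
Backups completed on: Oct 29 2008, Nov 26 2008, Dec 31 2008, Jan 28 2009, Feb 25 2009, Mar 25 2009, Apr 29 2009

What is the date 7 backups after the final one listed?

Nov 25 2009

These are Wednesdays with 28, 35, 28, 28, 28, 35-day gaps.
Each is the final Wednesday of its month — Oct 29 2008 is past the 28th, so '4th Wednesday' doesn't fit.
Last Wednesday of May 2009: May 27 2009.
Last Wednesday of June 2009: Jun 24 2009.
July 2009 ends with Wednesday Jul 29 2009.
Last Wednesday of August 2009: Aug 26 2009.
Last Wednesday of September 2009: Sep 30 2009.
Last Wednesday of October 2009: Oct 28 2009.
November 2009 ends with Wednesday Nov 25 2009.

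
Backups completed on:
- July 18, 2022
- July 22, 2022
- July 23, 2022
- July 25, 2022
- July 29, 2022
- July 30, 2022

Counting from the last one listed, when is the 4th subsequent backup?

Every event lands on a Monday or Friday or Saturday (gaps cycle 4, 1, 2, 4, 1).
So the schedule is: every Monday, Friday and Saturday.
Next Monday: August 1, 2022.
The following Friday is August 5, 2022.
The following Saturday is August 6, 2022.
The following Monday is August 8, 2022.

August 8, 2022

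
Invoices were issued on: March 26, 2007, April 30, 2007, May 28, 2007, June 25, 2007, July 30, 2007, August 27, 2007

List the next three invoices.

September 24, 2007; October 29, 2007; November 26, 2007

These are Mondays with 35, 28, 28, 35, 28-day gaps.
Each is the final Monday of its month — April 30, 2007 is past the 28th, so '4th Monday' doesn't fit.
September 2007 ends with Monday September 24, 2007.
October 2007 ends with Monday October 29, 2007.
Last Monday of November 2007: November 26, 2007.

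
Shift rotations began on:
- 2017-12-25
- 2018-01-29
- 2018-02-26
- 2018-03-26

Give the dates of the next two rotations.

2018-04-30, 2018-05-28

Every date is a Monday; gaps 35, 28, 28 days.
Each is the last Monday of its month (at least one falls on the 29th or later, ruling out '4th Monday').
April 2018 ends with Monday 2018-04-30.
Last Monday of May 2018: 2018-05-28.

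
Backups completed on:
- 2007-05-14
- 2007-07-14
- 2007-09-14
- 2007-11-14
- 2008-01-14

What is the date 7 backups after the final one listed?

2009-03-14

Gaps: 61, 62, 61, 61 days — not constant. Every event is on the 14th of the month.
Pattern: the 14th of every 2 months.
Next: March 2008 → 2008-03-14.
May 2008: 2008-05-14.
Next: July 2008 → 2008-07-14.
September 2008: 2008-09-14.
Next: November 2008 → 2008-11-14.
Next: January 2009 → 2009-01-14.
Next: March 2009 → 2009-03-14.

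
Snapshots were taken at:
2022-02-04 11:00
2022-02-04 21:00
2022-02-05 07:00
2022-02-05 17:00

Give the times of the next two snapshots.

2022-02-06 03:00, 2022-02-06 13:00

Gaps: 10, 10, 10 hours — each event is 10 hours after the previous one.
2022-02-05 17:00 + 10 h = 2022-02-06 03:00.
2022-02-06 03:00 + 10 h = 2022-02-06 13:00.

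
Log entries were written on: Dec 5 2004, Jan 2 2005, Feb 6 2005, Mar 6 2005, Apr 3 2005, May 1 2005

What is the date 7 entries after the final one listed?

Dec 4 2005

These are Sundays at 28- or 35-day spacing (28, 35, 28, 28, 28).
The pattern: 1st Sunday of the month.
June 2005 — 1st Sunday is Jun 5 2005.
July 2005 — 1st Sunday is Jul 3 2005.
August 2005 — 1st Sunday is Aug 7 2005.
1st Sunday of September 2005: Sep 4 2005.
October 2005 — 1st Sunday is Oct 2 2005.
November 2005 — 1st Sunday is Nov 6 2005.
1st Sunday of December 2005: Dec 4 2005.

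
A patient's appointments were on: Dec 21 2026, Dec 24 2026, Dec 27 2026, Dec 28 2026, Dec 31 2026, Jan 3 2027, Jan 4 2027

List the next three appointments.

Jan 7 2027, Jan 10 2027, Jan 11 2027

The gap pattern 3, 3, 1, 3, 3, 1 repeats every 3 events.
These are the Mondays, Thursdays and Sundays of each week.
Next Thursday: Jan 7 2027.
Next Sunday: Jan 10 2027.
The following Monday is Jan 11 2027.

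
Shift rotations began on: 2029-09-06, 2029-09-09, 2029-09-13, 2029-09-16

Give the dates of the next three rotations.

Gaps: 3, 4, 3 days — not constant, but cyclic with period 2.
The events fall on every Thursday and Sunday.
Next Thursday: 2029-09-20.
Next Sunday: 2029-09-23.
Next Thursday: 2029-09-27.

2029-09-20, 2029-09-23, 2029-09-27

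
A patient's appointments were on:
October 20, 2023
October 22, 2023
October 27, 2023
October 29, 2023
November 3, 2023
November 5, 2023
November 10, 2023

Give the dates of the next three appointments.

Every event lands on a Friday or Sunday (gaps cycle 2, 5, 2, 5, 2, 5).
So the schedule is: every Friday and Sunday.
Next Sunday: November 12, 2023.
The following Friday is November 17, 2023.
The following Sunday is November 19, 2023.

November 12, 2023; November 17, 2023; November 19, 2023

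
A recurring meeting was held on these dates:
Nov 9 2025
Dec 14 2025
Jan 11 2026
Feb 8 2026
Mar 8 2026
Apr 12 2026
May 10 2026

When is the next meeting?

These are Sundays at 28- or 35-day spacing (35, 28, 28, 28, 35, 28).
The pattern: 2nd Sunday of the month.
2nd Sunday of June 2026: Jun 14 2026.

Jun 14 2026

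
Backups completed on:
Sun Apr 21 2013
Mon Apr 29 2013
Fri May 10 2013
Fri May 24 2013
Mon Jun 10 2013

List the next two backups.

The spacing grows by 3 each time: 8, 11, 14, 17 days.
Next gap: 20 days. Mon Jun 10 2013 + 20 days = Sun Jun 30 2013.
Next gap: 23 days. Sun Jun 30 2013 + 23 days = Tue Jul 23 2013.

Sun Jun 30 2013, Tue Jul 23 2013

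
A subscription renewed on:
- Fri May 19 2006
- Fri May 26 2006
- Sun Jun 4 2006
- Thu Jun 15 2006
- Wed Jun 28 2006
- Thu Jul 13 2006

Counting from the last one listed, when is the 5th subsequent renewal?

The spacing grows by 2 each time: 7, 9, 11, 13, 15 days.
Next gap: 17 days. Thu Jul 13 2006 + 17 days = Sun Jul 30 2006.
Next gap: 19 days. Sun Jul 30 2006 + 19 days = Fri Aug 18 2006.
Next gap: 21 days. Fri Aug 18 2006 + 21 days = Fri Sep 8 2006.
Next gap: 23 days. Fri Sep 8 2006 + 23 days = Sun Oct 1 2006.
Next gap: 25 days. Sun Oct 1 2006 + 25 days = Thu Oct 26 2006.

Thu Oct 26 2006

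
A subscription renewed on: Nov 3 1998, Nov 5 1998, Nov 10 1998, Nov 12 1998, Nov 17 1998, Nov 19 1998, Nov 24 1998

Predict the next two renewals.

The gap pattern 2, 5, 2, 5, 2, 5 repeats every 2 events.
These are the Tuesdays and Thursdays of each week.
The following Thursday is Nov 26 1998.
The following Tuesday is Dec 1 1998.

Nov 26 1998, Dec 1 1998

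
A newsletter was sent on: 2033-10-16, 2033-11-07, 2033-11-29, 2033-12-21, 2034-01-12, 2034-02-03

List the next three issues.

2034-02-25, 2034-03-19, 2034-04-10

Gaps between consecutive events: 22, 22, 22, 22, 22 days — a constant 22-day interval.
2034-02-03 + 22 days = 2034-02-25.
2034-02-25 + 22 days = 2034-03-19.
2034-03-19 + 22 days = 2034-04-10.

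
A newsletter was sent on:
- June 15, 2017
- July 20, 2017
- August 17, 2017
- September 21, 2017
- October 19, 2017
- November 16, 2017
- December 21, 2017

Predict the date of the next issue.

January 18, 2018

These are Thursdays at 28- or 35-day spacing (35, 28, 35, 28, 28, 35).
The pattern: 3rd Thursday of the month.
January 2018 — 3rd Thursday is January 18, 2018.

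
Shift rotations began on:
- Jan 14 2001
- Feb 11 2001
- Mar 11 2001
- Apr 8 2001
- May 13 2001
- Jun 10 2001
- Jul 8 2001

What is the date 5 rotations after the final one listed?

Gaps: 28, 28, 28, 35, 28, 28 days — a mix of 28 and 35. Every date is a Sunday.
Each is the 2nd Sunday of its month.
2nd Sunday of August 2001: Aug 12 2001.
2nd Sunday of September 2001: Sep 9 2001.
2nd Sunday of October 2001: Oct 14 2001.
2nd Sunday of November 2001: Nov 11 2001.
December 2001 — 2nd Sunday is Dec 9 2001.

Dec 9 2001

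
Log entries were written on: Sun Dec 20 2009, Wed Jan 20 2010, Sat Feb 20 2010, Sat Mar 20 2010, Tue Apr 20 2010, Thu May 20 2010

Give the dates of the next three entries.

Sun Jun 20 2010, Tue Jul 20 2010, Fri Aug 20 2010

Gaps: 31, 31, 28, 31, 30 days — not constant. Every event is on the 20th of the month.
Pattern: the 20th of each month.
June 2010: Sun Jun 20 2010.
Next: July 2010 → Tue Jul 20 2010.
Next: August 2010 → Fri Aug 20 2010.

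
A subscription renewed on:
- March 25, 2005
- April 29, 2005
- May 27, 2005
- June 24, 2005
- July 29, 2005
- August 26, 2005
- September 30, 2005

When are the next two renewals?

October 28, 2005; November 25, 2005

All Fridays; the gaps (35, 28, 28, 35, 28, 35) vary with month length.
This is the last Friday of each month.
Last Friday of October 2005: October 28, 2005.
Last Friday of November 2005: November 25, 2005.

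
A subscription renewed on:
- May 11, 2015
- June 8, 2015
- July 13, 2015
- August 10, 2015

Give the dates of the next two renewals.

Gaps: 28, 35, 28 days — a mix of 28 and 35. Every date is a Monday.
Each is the 2nd Monday of its month.
September 2015 — 2nd Monday is September 14, 2015.
2nd Monday of October 2015: October 12, 2015.

September 14, 2015; October 12, 2015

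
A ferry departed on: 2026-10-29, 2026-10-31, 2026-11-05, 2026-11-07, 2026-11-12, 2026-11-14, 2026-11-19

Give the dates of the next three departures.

The gap pattern 2, 5, 2, 5, 2, 5 repeats every 2 events.
These are the Thursdays and Saturdays of each week.
Next Saturday: 2026-11-21.
Next Thursday: 2026-11-26.
The following Saturday is 2026-11-28.

2026-11-21, 2026-11-26, 2026-11-28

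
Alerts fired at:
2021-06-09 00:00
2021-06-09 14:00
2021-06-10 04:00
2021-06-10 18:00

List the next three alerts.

Gaps: 14, 14, 14 hours — each event is 14 hours after the previous one.
2021-06-10 18:00 + 14 h = 2021-06-11 08:00.
2021-06-11 08:00 + 14 h = 2021-06-11 22:00.
2021-06-11 22:00 + 14 h = 2021-06-12 12:00.

2021-06-11 08:00, 2021-06-11 22:00, 2021-06-12 12:00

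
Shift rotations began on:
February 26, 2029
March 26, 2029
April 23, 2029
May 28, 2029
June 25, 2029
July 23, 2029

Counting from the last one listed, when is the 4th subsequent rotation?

November 26, 2029

These are Mondays at 28- or 35-day spacing (28, 28, 35, 28, 28).
The pattern: 4th Monday of the month.
August 2029 — 4th Monday is August 27, 2029.
September 2029 — 4th Monday is September 24, 2029.
October 2029 — 4th Monday is October 22, 2029.
4th Monday of November 2029: November 26, 2029.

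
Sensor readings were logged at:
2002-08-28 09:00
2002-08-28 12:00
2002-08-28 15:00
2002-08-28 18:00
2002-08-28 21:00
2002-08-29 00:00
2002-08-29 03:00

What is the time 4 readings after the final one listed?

Spacing: 3, 3, 3, 3, 3, 3 h — constant 3 h.
2002-08-29 03:00 + 3 h = 2002-08-29 06:00.
2002-08-29 06:00 + 3 h = 2002-08-29 09:00.
2002-08-29 09:00 + 3 h = 2002-08-29 12:00.
2002-08-29 12:00 + 3 h = 2002-08-29 15:00.

2002-08-29 15:00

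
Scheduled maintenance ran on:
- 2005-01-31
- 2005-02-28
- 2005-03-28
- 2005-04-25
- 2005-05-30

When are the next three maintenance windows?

These are Mondays with 28, 28, 28, 35-day gaps.
Each is the final Monday of its month — 2005-01-31 is past the 28th, so '4th Monday' doesn't fit.
June 2005 ends with Monday 2005-06-27.
July 2005 ends with Monday 2005-07-25.
Last Monday of August 2005: 2005-08-29.

2005-06-27, 2005-07-25, 2005-08-29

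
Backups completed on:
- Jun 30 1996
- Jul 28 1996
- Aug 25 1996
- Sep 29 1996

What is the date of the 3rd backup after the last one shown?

All Sundays; the gaps (28, 28, 35) vary with month length.
This is the last Sunday of each month.
Last Sunday of October 1996: Oct 27 1996.
November 1996 ends with Sunday Nov 24 1996.
December 1996 ends with Sunday Dec 29 1996.

Dec 29 1996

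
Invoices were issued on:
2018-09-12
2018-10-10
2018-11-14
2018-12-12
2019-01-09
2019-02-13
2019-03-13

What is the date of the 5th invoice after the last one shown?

2019-08-14

These are Wednesdays at 28- or 35-day spacing (28, 35, 28, 28, 35, 28).
The pattern: 2nd Wednesday of the month.
April 2019 — 2nd Wednesday is 2019-04-10.
May 2019 — 2nd Wednesday is 2019-05-08.
2nd Wednesday of June 2019: 2019-06-12.
2nd Wednesday of July 2019: 2019-07-10.
August 2019 — 2nd Wednesday is 2019-08-14.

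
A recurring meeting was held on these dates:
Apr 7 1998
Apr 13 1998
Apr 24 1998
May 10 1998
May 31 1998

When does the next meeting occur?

Jun 26 1998

Gaps: 6, 11, 16, 21 days — each gap is 5 larger than the previous one.
Next gap: 26 days. May 31 1998 + 26 days = Jun 26 1998.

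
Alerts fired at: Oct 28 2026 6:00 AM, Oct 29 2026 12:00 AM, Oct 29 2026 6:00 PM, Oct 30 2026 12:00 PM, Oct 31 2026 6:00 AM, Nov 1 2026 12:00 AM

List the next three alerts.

Spacing: 18, 18, 18, 18, 18 h — constant 18 h.
Nov 1 2026 12:00 AM + 18 h = Nov 1 2026 6:00 PM.
Nov 1 2026 6:00 PM + 18 h = Nov 2 2026 12:00 PM.
Nov 2 2026 12:00 PM + 18 h = Nov 3 2026 6:00 AM.

Nov 1 2026 6:00 PM, Nov 2 2026 12:00 PM, Nov 3 2026 6:00 AM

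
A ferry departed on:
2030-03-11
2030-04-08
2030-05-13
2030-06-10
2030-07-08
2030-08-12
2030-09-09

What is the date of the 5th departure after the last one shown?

2031-02-10

All dates are Mondays, 28, 35, 28, 28, 35, 28 days apart.
Specifically, the 2nd Monday of each month.
October 2030 — 2nd Monday is 2030-10-14.
November 2030 — 2nd Monday is 2030-11-11.
December 2030 — 2nd Monday is 2030-12-09.
2nd Monday of January 2031: 2031-01-13.
February 2031 — 2nd Monday is 2031-02-10.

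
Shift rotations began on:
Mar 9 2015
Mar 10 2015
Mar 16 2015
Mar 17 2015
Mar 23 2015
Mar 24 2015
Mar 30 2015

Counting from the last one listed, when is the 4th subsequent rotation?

The gap pattern 1, 6, 1, 6, 1, 6 repeats every 2 events.
These are the Mondays and Tuesdays of each week.
The following Tuesday is Mar 31 2015.
The following Monday is Apr 6 2015.
Next Tuesday: Apr 7 2015.
The following Monday is Apr 13 2015.

Apr 13 2015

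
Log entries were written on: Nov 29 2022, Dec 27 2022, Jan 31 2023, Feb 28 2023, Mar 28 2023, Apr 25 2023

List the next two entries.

These are Tuesdays with 28, 35, 28, 28, 28-day gaps.
Each is the final Tuesday of its month — Nov 29 2022 is past the 28th, so '4th Tuesday' doesn't fit.
May 2023 ends with Tuesday May 30 2023.
Last Tuesday of June 2023: Jun 27 2023.

May 30 2023, Jun 27 2023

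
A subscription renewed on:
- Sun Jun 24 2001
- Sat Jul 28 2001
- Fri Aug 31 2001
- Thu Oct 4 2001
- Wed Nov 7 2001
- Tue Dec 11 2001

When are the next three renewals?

Mon Jan 14 2002, Sun Feb 17 2002, Sat Mar 23 2002

Every event comes 34 days after the last (34, 34, 34, 34, 34).
Tue Dec 11 2001 + 34 days = Mon Jan 14 2002.
Mon Jan 14 2002 + 34 days = Sun Feb 17 2002.
Sun Feb 17 2002 + 34 days = Sat Mar 23 2002.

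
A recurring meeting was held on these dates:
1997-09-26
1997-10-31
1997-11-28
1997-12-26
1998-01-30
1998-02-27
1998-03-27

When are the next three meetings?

1998-04-24, 1998-05-29, 1998-06-26

All Fridays; the gaps (35, 28, 28, 35, 28, 28) vary with month length.
This is the last Friday of each month.
Last Friday of April 1998: 1998-04-24.
Last Friday of May 1998: 1998-05-29.
June 1998 ends with Friday 1998-06-26.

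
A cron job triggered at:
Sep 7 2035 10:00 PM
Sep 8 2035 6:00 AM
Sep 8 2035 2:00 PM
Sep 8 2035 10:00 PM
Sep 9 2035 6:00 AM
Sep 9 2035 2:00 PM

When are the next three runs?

Sep 9 2035 10:00 PM, Sep 10 2035 6:00 AM, Sep 10 2035 2:00 PM

The interval is a steady 8 hours (8, 8, 8, 8, 8).
Sep 9 2035 2:00 PM + 8 h = Sep 9 2035 10:00 PM.
Sep 9 2035 10:00 PM + 8 h = Sep 10 2035 6:00 AM.
Sep 10 2035 6:00 AM + 8 h = Sep 10 2035 2:00 PM.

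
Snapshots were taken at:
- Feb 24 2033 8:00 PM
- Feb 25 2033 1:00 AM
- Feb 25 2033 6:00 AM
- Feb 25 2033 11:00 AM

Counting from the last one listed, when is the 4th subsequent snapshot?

Feb 26 2033 7:00 AM

The interval is a steady 5 hours (5, 5, 5).
Feb 25 2033 11:00 AM + 5 h = Feb 25 2033 4:00 PM.
Feb 25 2033 4:00 PM + 5 h = Feb 25 2033 9:00 PM.
Feb 25 2033 9:00 PM + 5 h = Feb 26 2033 2:00 AM.
Feb 26 2033 2:00 AM + 5 h = Feb 26 2033 7:00 AM.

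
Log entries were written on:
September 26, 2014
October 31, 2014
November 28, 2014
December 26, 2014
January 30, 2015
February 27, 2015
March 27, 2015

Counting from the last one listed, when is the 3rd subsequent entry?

All Fridays; the gaps (35, 28, 28, 35, 28, 28) vary with month length.
This is the last Friday of each month.
Last Friday of April 2015: April 24, 2015.
May 2015 ends with Friday May 29, 2015.
June 2015 ends with Friday June 26, 2015.

June 26, 2015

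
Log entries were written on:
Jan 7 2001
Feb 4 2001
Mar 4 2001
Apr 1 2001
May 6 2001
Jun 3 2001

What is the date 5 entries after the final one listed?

Nov 4 2001

Gaps: 28, 28, 28, 35, 28 days — a mix of 28 and 35. Every date is a Sunday.
Each is the 1st Sunday of its month.
July 2001 — 1st Sunday is Jul 1 2001.
1st Sunday of August 2001: Aug 5 2001.
September 2001 — 1st Sunday is Sep 2 2001.
1st Sunday of October 2001: Oct 7 2001.
1st Sunday of November 2001: Nov 4 2001.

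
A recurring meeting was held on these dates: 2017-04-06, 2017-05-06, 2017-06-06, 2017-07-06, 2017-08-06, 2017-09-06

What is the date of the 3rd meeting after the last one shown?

Gaps: 30, 31, 30, 31, 31 days — not constant. Every event is on the 6th of the month.
Pattern: the 6th of each month.
Next: October 2017 → 2017-10-06.
November 2017: 2017-11-06.
December 2017: 2017-12-06.

2017-12-06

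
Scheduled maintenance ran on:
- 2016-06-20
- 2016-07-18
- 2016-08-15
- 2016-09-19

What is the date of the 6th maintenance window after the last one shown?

These are Mondays at 28- or 35-day spacing (28, 28, 35).
The pattern: 3rd Monday of the month.
3rd Monday of October 2016: 2016-10-17.
November 2016 — 3rd Monday is 2016-11-21.
December 2016 — 3rd Monday is 2016-12-19.
January 2017 — 3rd Monday is 2017-01-16.
3rd Monday of February 2017: 2017-02-20.
3rd Monday of March 2017: 2017-03-20.

2017-03-20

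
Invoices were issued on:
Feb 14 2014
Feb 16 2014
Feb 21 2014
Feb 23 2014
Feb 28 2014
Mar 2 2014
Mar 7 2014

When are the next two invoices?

Mar 9 2014, Mar 14 2014

Gaps: 2, 5, 2, 5, 2, 5 days — not constant, but cyclic with period 2.
The events fall on every Friday and Sunday.
Next Sunday: Mar 9 2014.
The following Friday is Mar 14 2014.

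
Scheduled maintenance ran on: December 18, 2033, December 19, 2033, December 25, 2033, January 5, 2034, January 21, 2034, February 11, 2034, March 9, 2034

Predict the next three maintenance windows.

April 9, 2034; May 15, 2034; June 25, 2034

The spacing grows by 5 each time: 1, 6, 11, 16, 21, 26 days.
Next gap: 31 days. March 9, 2034 + 31 days = April 9, 2034.
Next gap: 36 days. April 9, 2034 + 36 days = May 15, 2034.
Next gap: 41 days. May 15, 2034 + 41 days = June 25, 2034.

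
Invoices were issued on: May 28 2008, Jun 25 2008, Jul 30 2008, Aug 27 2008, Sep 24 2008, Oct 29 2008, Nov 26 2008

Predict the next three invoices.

All Wednesdays; the gaps (28, 35, 28, 28, 35, 28) vary with month length.
This is the last Wednesday of each month.
Last Wednesday of December 2008: Dec 31 2008.
January 2009 ends with Wednesday Jan 28 2009.
February 2009 ends with Wednesday Feb 25 2009.

Dec 31 2008, Jan 28 2009, Feb 25 2009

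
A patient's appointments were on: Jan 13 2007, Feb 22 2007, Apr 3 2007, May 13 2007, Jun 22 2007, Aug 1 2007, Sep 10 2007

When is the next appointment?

Every event comes 40 days after the last (40, 40, 40, 40, 40, 40).
Sep 10 2007 + 40 days = Oct 20 2007.

Oct 20 2007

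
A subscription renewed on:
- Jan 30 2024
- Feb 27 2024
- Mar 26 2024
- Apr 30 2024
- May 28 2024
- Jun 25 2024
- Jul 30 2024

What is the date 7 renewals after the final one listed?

All Tuesdays; the gaps (28, 28, 35, 28, 28, 35) vary with month length.
This is the last Tuesday of each month.
August 2024 ends with Tuesday Aug 27 2024.
Last Tuesday of September 2024: Sep 24 2024.
October 2024 ends with Tuesday Oct 29 2024.
November 2024 ends with Tuesday Nov 26 2024.
December 2024 ends with Tuesday Dec 31 2024.
Last Tuesday of January 2025: Jan 28 2025.
Last Tuesday of February 2025: Feb 25 2025.

Feb 25 2025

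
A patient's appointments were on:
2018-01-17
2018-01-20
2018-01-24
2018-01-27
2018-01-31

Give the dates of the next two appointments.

Every event lands on a Wednesday or Saturday (gaps cycle 3, 4, 3, 4).
So the schedule is: every Wednesday and Saturday.
The following Saturday is 2018-02-03.
Next Wednesday: 2018-02-07.

2018-02-03, 2018-02-07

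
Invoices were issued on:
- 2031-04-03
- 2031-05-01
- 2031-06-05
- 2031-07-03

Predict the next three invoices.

2031-08-07, 2031-09-04, 2031-10-02

These are Thursdays at 28- or 35-day spacing (28, 35, 28).
The pattern: 1st Thursday of the month.
August 2031 — 1st Thursday is 2031-08-07.
September 2031 — 1st Thursday is 2031-09-04.
1st Thursday of October 2031: 2031-10-02.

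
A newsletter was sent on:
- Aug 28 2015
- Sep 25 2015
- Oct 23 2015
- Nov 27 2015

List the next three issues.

All dates are Fridays, 28, 28, 35 days apart.
Specifically, the 4th Friday of each month.
4th Friday of December 2015: Dec 25 2015.
January 2016 — 4th Friday is Jan 22 2016.
February 2016 — 4th Friday is Feb 26 2016.

Dec 25 2015, Jan 22 2016, Feb 26 2016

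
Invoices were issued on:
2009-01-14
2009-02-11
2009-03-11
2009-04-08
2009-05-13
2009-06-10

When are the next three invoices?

2009-07-08, 2009-08-12, 2009-09-09

All dates are Wednesdays, 28, 28, 28, 35, 28 days apart.
Specifically, the 2nd Wednesday of each month.
2nd Wednesday of July 2009: 2009-07-08.
August 2009 — 2nd Wednesday is 2009-08-12.
2nd Wednesday of September 2009: 2009-09-09.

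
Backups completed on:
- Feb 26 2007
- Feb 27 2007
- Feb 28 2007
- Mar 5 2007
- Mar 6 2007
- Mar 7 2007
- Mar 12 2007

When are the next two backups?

The gap pattern 1, 1, 5, 1, 1, 5 repeats every 3 events.
These are the Mondays, Tuesdays and Wednesdays of each week.
Next Tuesday: Mar 13 2007.
Next Wednesday: Mar 14 2007.

Mar 13 2007, Mar 14 2007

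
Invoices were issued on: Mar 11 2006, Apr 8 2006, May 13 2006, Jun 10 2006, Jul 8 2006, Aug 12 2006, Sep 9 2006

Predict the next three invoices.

Gaps: 28, 35, 28, 28, 35, 28 days — a mix of 28 and 35. Every date is a Saturday.
Each is the 2nd Saturday of its month.
2nd Saturday of October 2006: Oct 14 2006.
November 2006 — 2nd Saturday is Nov 11 2006.
2nd Saturday of December 2006: Dec 9 2006.

Oct 14 2006, Nov 11 2006, Dec 9 2006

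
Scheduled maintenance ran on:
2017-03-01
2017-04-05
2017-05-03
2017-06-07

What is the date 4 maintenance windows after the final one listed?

All dates are Wednesdays, 35, 28, 35 days apart.
Specifically, the 1st Wednesday of each month.
July 2017 — 1st Wednesday is 2017-07-05.
August 2017 — 1st Wednesday is 2017-08-02.
1st Wednesday of September 2017: 2017-09-06.
1st Wednesday of October 2017: 2017-10-04.

2017-10-04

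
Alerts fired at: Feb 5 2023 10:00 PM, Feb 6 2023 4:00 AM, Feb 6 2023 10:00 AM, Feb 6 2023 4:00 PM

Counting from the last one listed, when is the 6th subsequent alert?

Feb 8 2023 4:00 AM

The interval is a steady 6 hours (6, 6, 6).
Feb 6 2023 4:00 PM + 6 h = Feb 6 2023 10:00 PM.
Feb 6 2023 10:00 PM + 6 h = Feb 7 2023 4:00 AM.
Feb 7 2023 4:00 AM + 6 h = Feb 7 2023 10:00 AM.
Feb 7 2023 10:00 AM + 6 h = Feb 7 2023 4:00 PM.
Feb 7 2023 4:00 PM + 6 h = Feb 7 2023 10:00 PM.
Feb 7 2023 10:00 PM + 6 h = Feb 8 2023 4:00 AM.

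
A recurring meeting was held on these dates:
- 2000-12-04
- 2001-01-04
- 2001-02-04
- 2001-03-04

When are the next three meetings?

2001-04-04, 2001-05-04, 2001-06-04

Each date is the 4th; the gaps (31, 31, 28) track the month lengths.
The rule is the 4th of each month.
April 2001: 2001-04-04.
May 2001: 2001-05-04.
June 2001: 2001-06-04.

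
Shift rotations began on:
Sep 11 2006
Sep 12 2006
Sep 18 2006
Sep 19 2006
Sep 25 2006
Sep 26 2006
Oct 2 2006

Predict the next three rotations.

Gaps: 1, 6, 1, 6, 1, 6 days — not constant, but cyclic with period 2.
The events fall on every Monday and Tuesday.
The following Tuesday is Oct 3 2006.
The following Monday is Oct 9 2006.
Next Tuesday: Oct 10 2006.

Oct 3 2006, Oct 9 2006, Oct 10 2006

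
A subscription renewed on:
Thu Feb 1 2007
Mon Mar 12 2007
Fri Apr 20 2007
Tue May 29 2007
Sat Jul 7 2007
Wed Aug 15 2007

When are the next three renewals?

Sun Sep 23 2007, Thu Nov 1 2007, Mon Dec 10 2007

Gaps between consecutive events: 39, 39, 39, 39, 39 days — a constant 39-day interval.
Wed Aug 15 2007 + 39 days = Sun Sep 23 2007.
Sun Sep 23 2007 + 39 days = Thu Nov 1 2007.
Thu Nov 1 2007 + 39 days = Mon Dec 10 2007.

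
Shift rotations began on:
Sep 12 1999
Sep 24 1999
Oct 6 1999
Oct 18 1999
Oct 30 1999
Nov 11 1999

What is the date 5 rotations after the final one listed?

Jan 10 2000

Every event comes 12 days after the last (12, 12, 12, 12, 12).
Nov 11 1999 + 12 days = Nov 23 1999.
Nov 23 1999 + 12 days = Dec 5 1999.
Dec 5 1999 + 12 days = Dec 17 1999.
Dec 17 1999 + 12 days = Dec 29 1999.
Dec 29 1999 + 12 days = Jan 10 2000.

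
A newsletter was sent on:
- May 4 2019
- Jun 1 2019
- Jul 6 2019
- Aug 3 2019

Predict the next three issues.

Sep 7 2019, Oct 5 2019, Nov 2 2019

These are Saturdays at 28- or 35-day spacing (28, 35, 28).
The pattern: 1st Saturday of the month.
1st Saturday of September 2019: Sep 7 2019.
1st Saturday of October 2019: Oct 5 2019.
1st Saturday of November 2019: Nov 2 2019.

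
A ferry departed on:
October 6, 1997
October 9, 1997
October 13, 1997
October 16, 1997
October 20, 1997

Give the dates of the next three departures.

October 23, 1997; October 27, 1997; October 30, 1997

The gap pattern 3, 4, 3, 4 repeats every 2 events.
These are the Mondays and Thursdays of each week.
Next Thursday: October 23, 1997.
The following Monday is October 27, 1997.
The following Thursday is October 30, 1997.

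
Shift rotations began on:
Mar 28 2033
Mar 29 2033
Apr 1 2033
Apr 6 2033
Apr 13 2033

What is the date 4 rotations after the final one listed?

Gaps: 1, 3, 5, 7 days — each gap is 2 larger than the previous one.
Next gap: 9 days. Apr 13 2033 + 9 days = Apr 22 2033.
Next gap: 11 days. Apr 22 2033 + 11 days = May 3 2033.
Next gap: 13 days. May 3 2033 + 13 days = May 16 2033.
Next gap: 15 days. May 16 2033 + 15 days = May 31 2033.

May 31 2033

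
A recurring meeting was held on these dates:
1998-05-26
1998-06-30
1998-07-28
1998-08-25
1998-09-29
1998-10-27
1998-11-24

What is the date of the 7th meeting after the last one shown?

Every date is a Tuesday; gaps 35, 28, 28, 35, 28, 28 days.
Each is the last Tuesday of its month (at least one falls on the 29th or later, ruling out '4th Tuesday').
December 1998 ends with Tuesday 1998-12-29.
January 1999 ends with Tuesday 1999-01-26.
Last Tuesday of February 1999: 1999-02-23.
Last Tuesday of March 1999: 1999-03-30.
Last Tuesday of April 1999: 1999-04-27.
May 1999 ends with Tuesday 1999-05-25.
Last Tuesday of June 1999: 1999-06-29.

1999-06-29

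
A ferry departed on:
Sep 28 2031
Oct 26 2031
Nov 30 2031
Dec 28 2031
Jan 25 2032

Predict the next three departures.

Feb 29 2032, Mar 28 2032, Apr 25 2032

These are Sundays with 28, 35, 28, 28-day gaps.
Each is the final Sunday of its month — Nov 30 2031 is past the 28th, so '4th Sunday' doesn't fit.
February 2032 ends with Sunday Feb 29 2032.
March 2032 ends with Sunday Mar 28 2032.
April 2032 ends with Sunday Apr 25 2032.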